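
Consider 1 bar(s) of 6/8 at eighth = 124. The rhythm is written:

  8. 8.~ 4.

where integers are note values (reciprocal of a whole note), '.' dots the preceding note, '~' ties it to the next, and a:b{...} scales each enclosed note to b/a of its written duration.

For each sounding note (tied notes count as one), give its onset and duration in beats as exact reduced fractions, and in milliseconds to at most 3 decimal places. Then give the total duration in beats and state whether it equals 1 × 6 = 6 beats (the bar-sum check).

1) 0.0ms=0b +725.806ms=3/2b
2) 725.806ms=3/2b +2177.419ms=9/2b
Σ=6b of 6 (124bpm 6/8) — PASS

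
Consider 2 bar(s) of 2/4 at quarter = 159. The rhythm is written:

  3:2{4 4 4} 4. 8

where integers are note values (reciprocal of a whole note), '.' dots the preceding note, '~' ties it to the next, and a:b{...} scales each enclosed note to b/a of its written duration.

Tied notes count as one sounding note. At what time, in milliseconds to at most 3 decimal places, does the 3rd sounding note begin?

note 3 onset = 4/3b = 503.145ms

1. 0.0ms @ 0 + 251.572ms (2/3)
2. 251.572ms @ 2/3 + 251.572ms (2/3)
3. 503.145ms @ 4/3 + 251.572ms (2/3)
4. 754.717ms @ 2 + 566.038ms (3/2)
5. 1320.755ms @ 7/2 + 188.679ms (1/2)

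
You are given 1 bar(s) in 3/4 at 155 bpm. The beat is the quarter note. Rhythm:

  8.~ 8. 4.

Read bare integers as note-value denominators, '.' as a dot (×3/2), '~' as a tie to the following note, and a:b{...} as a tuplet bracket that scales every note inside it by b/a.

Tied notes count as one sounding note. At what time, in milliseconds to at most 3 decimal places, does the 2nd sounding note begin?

note 2 onset = 3/2b = 580.645ms

1. 0.0ms @ 0 + 580.645ms (3/2)
2. 580.645ms @ 3/2 + 580.645ms (3/2)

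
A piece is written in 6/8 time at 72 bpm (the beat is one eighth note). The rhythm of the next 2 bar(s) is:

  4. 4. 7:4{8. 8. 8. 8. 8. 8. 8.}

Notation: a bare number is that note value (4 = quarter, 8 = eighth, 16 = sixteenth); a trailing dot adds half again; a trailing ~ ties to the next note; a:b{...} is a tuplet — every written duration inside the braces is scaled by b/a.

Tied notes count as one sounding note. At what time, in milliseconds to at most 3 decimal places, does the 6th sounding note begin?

note 6 onset = 60/7b = 7142.857ms

1. 0.0ms @ 0 + 2500.0ms (3)
2. 2500.0ms @ 3 + 2500.0ms (3)
3. 5000.0ms @ 6 + 714.286ms (6/7)
4. 5714.286ms @ 48/7 + 714.286ms (6/7)
5. 6428.571ms @ 54/7 + 714.286ms (6/7)
6. 7142.857ms @ 60/7 + 714.286ms (6/7)
7. 7857.143ms @ 66/7 + 714.286ms (6/7)
8. 8571.429ms @ 72/7 + 714.286ms (6/7)
9. 9285.714ms @ 78/7 + 714.286ms (6/7)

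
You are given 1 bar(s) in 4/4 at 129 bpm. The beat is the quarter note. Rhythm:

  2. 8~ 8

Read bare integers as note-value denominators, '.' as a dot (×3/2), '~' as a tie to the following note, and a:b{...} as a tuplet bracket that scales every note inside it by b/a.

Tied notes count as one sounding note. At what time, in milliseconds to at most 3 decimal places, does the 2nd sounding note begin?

note 2 onset = 3b = 1395.349ms

1. 0.0ms @ 0 + 1395.349ms (3)
2. 1395.349ms @ 3 + 465.116ms (1)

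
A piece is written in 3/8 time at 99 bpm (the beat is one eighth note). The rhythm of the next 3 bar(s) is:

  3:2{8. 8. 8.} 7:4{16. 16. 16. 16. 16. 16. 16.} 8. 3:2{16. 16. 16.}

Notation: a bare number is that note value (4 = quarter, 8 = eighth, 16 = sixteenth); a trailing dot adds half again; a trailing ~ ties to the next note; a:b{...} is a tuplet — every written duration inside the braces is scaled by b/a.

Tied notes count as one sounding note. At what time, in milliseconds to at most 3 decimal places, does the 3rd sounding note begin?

note 3 onset = 2b = 1212.121ms

1. 0.0ms @ 0 + 606.061ms (1)
2. 606.061ms @ 1 + 606.061ms (1)
3. 1212.121ms @ 2 + 606.061ms (1)
4. 1818.182ms @ 3 + 259.74ms (3/7)
5. 2077.922ms @ 24/7 + 259.74ms (3/7)
6. 2337.662ms @ 27/7 + 259.74ms (3/7)
7. 2597.403ms @ 30/7 + 259.74ms (3/7)
8. 2857.143ms @ 33/7 + 259.74ms (3/7)
9. 3116.883ms @ 36/7 + 259.74ms (3/7)
10. 3376.623ms @ 39/7 + 259.74ms (3/7)
11. 3636.364ms @ 6 + 909.091ms (3/2)
12. 4545.455ms @ 15/2 + 303.03ms (1/2)
13. 4848.485ms @ 8 + 303.03ms (1/2)
14. 5151.515ms @ 17/2 + 303.03ms (1/2)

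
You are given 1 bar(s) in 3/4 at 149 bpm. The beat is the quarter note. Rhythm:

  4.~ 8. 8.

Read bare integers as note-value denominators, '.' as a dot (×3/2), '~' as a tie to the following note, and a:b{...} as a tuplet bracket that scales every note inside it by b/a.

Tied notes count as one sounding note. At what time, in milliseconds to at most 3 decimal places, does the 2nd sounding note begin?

1. 0.0ms @ 0 + 906.04ms (9/4)
2. 906.04ms @ 9/4 + 302.013ms (3/4)

note 2 onset = 9/4b = 906.04ms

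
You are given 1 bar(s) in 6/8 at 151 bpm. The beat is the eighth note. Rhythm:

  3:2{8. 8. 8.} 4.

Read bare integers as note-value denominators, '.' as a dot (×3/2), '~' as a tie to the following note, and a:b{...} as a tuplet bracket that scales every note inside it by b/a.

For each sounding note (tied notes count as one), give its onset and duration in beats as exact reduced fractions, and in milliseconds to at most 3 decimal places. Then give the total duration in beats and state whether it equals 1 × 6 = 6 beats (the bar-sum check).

1) 0.0ms=0b +397.351ms=1b
2) 397.351ms=1b +397.351ms=1b
3) 794.702ms=2b +397.351ms=1b
4) 1192.053ms=3b +1192.053ms=3b
Σ=6b of 6 (151bpm 6/8) — PASS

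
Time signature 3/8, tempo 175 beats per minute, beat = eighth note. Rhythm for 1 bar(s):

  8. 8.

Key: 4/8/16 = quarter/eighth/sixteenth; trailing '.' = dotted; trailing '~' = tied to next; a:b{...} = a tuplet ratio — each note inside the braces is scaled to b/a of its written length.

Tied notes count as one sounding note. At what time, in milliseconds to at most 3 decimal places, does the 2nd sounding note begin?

1. 0.0ms @ 0 + 514.286ms (3/2)
2. 514.286ms @ 3/2 + 514.286ms (3/2)

note 2 onset = 3/2b = 514.286ms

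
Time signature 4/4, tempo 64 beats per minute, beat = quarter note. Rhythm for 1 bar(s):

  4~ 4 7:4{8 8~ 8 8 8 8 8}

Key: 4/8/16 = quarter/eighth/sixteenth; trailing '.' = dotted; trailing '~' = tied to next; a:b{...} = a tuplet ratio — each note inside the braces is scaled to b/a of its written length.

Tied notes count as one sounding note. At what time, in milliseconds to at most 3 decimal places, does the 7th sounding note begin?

1. 0.0ms @ 0 + 1875.0ms (2)
2. 1875.0ms @ 2 + 267.857ms (2/7)
3. 2142.857ms @ 16/7 + 535.714ms (4/7)
4. 2678.571ms @ 20/7 + 267.857ms (2/7)
5. 2946.429ms @ 22/7 + 267.857ms (2/7)
6. 3214.286ms @ 24/7 + 267.857ms (2/7)
7. 3482.143ms @ 26/7 + 267.857ms (2/7)

note 7 onset = 26/7b = 3482.143ms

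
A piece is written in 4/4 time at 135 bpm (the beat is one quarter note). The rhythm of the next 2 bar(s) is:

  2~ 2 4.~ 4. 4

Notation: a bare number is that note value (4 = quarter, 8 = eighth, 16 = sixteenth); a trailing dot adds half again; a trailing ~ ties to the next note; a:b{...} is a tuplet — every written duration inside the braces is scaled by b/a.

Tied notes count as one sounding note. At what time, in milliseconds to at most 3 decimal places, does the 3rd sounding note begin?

1. 0.0ms @ 0 + 1777.778ms (4)
2. 1777.778ms @ 4 + 1333.333ms (3)
3. 3111.111ms @ 7 + 444.444ms (1)

note 3 onset = 7b = 3111.111ms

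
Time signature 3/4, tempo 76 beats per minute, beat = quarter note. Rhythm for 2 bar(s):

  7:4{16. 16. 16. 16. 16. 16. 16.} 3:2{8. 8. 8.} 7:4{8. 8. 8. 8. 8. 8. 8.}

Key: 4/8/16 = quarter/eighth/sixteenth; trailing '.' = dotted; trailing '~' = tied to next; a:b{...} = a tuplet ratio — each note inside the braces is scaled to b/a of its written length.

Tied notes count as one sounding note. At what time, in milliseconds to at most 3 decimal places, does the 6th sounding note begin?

note 6 onset = 15/14b = 845.865ms

1. 0.0ms @ 0 + 169.173ms (3/14)
2. 169.173ms @ 3/14 + 169.173ms (3/14)
3. 338.346ms @ 3/7 + 169.173ms (3/14)
4. 507.519ms @ 9/14 + 169.173ms (3/14)
5. 676.692ms @ 6/7 + 169.173ms (3/14)
6. 845.865ms @ 15/14 + 169.173ms (3/14)
7. 1015.038ms @ 9/7 + 169.173ms (3/14)
8. 1184.211ms @ 3/2 + 394.737ms (1/2)
9. 1578.947ms @ 2 + 394.737ms (1/2)
10. 1973.684ms @ 5/2 + 394.737ms (1/2)
11. 2368.421ms @ 3 + 338.346ms (3/7)
12. 2706.767ms @ 24/7 + 338.346ms (3/7)
13. 3045.113ms @ 27/7 + 338.346ms (3/7)
14. 3383.459ms @ 30/7 + 338.346ms (3/7)
15. 3721.805ms @ 33/7 + 338.346ms (3/7)
16. 4060.15ms @ 36/7 + 338.346ms (3/7)
17. 4398.496ms @ 39/7 + 338.346ms (3/7)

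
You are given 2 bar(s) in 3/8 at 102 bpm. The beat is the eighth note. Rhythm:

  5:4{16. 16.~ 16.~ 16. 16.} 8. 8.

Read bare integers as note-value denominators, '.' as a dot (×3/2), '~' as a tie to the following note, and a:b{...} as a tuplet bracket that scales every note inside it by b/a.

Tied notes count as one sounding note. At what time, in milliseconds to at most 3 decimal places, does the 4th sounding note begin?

1. 0.0ms @ 0 + 352.941ms (3/5)
2. 352.941ms @ 3/5 + 1058.824ms (9/5)
3. 1411.765ms @ 12/5 + 352.941ms (3/5)
4. 1764.706ms @ 3 + 882.353ms (3/2)
5. 2647.059ms @ 9/2 + 882.353ms (3/2)

note 4 onset = 3b = 1764.706ms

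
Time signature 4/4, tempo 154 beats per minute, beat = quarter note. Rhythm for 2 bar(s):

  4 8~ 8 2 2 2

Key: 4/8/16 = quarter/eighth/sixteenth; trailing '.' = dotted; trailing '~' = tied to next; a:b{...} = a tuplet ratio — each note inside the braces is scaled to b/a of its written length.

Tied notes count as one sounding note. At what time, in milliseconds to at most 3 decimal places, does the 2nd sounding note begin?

1. 0.0ms @ 0 + 389.61ms (1)
2. 389.61ms @ 1 + 389.61ms (1)
3. 779.221ms @ 2 + 779.221ms (2)
4. 1558.442ms @ 4 + 779.221ms (2)
5. 2337.662ms @ 6 + 779.221ms (2)

note 2 onset = 1b = 389.61ms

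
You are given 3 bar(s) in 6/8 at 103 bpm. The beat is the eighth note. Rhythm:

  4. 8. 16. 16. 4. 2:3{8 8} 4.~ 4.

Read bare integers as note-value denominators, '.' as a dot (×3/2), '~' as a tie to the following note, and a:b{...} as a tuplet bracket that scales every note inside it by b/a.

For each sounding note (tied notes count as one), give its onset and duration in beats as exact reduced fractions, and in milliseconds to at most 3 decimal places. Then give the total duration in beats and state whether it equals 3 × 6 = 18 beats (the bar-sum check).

1) 0.0ms=0b +1747.573ms=3b
2) 1747.573ms=3b +873.786ms=3/2b
3) 2621.359ms=9/2b +436.893ms=3/4b
4) 3058.252ms=21/4b +436.893ms=3/4b
5) 3495.146ms=6b +1747.573ms=3b
6) 5242.718ms=9b +873.786ms=3/2b
7) 6116.505ms=21/2b +873.786ms=3/2b
8) 6990.291ms=12b +3495.146ms=6b
Σ=18b of 18 (103bpm 6/8) — PASS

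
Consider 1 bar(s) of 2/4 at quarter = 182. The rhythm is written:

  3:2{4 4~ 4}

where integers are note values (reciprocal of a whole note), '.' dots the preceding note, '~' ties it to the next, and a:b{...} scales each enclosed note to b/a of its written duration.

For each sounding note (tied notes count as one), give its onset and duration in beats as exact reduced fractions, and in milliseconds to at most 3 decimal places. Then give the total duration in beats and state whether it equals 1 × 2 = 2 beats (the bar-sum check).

1) 0.0ms=0b +219.78ms=2/3b
2) 219.78ms=2/3b +439.56ms=4/3b
Σ=2b of 2 (182bpm 2/4) — PASS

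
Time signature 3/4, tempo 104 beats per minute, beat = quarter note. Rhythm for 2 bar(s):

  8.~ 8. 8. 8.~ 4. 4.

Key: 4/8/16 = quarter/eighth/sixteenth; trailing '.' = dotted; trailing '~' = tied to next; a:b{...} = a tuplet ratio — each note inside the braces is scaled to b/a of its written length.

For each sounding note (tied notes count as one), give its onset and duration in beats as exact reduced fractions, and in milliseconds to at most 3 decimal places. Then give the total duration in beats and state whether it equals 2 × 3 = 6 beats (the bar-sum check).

1) 0.0ms=0b +865.385ms=3/2b
2) 865.385ms=3/2b +432.692ms=3/4b
3) 1298.077ms=9/4b +1298.077ms=9/4b
4) 2596.154ms=9/2b +865.385ms=3/2b
Σ=6b of 6 (104bpm 3/4) — PASS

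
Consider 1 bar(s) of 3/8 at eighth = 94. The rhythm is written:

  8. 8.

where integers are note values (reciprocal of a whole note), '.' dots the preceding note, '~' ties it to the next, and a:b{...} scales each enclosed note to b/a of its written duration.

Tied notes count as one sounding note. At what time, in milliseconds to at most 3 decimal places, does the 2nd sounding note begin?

1. 0.0ms @ 0 + 957.447ms (3/2)
2. 957.447ms @ 3/2 + 957.447ms (3/2)

note 2 onset = 3/2b = 957.447ms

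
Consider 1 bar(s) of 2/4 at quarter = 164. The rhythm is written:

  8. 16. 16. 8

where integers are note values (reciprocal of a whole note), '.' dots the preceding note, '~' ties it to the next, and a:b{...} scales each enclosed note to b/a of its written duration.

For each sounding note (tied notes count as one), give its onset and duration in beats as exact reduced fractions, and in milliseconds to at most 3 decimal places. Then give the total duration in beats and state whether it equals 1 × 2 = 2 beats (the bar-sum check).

1) 0.0ms=0b +274.39ms=3/4b
2) 274.39ms=3/4b +137.195ms=3/8b
3) 411.585ms=9/8b +137.195ms=3/8b
4) 548.78ms=3/2b +182.927ms=1/2b
Σ=2b of 2 (164bpm 2/4) — PASS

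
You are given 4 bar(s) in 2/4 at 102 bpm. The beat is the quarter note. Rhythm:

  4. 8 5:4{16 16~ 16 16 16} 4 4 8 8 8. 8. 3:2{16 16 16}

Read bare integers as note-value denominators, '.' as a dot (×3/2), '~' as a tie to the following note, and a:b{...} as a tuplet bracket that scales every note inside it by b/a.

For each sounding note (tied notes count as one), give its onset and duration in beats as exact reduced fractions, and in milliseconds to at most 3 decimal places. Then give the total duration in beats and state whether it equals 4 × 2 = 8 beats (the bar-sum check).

1) 0.0ms=0b +882.353ms=3/2b
2) 882.353ms=3/2b +294.118ms=1/2b
3) 1176.471ms=2b +117.647ms=1/5b
4) 1294.118ms=11/5b +235.294ms=2/5b
5) 1529.412ms=13/5b +117.647ms=1/5b
6) 1647.059ms=14/5b +117.647ms=1/5b
7) 1764.706ms=3b +588.235ms=1b
8) 2352.941ms=4b +588.235ms=1b
9) 2941.176ms=5b +294.118ms=1/2b
10) 3235.294ms=11/2b +294.118ms=1/2b
11) 3529.412ms=6b +441.176ms=3/4b
12) 3970.588ms=27/4b +441.176ms=3/4b
13) 4411.765ms=15/2b +98.039ms=1/6b
14) 4509.804ms=23/3b +98.039ms=1/6b
15) 4607.843ms=47/6b +98.039ms=1/6b
Σ=8b of 8 (102bpm 2/4) — PASS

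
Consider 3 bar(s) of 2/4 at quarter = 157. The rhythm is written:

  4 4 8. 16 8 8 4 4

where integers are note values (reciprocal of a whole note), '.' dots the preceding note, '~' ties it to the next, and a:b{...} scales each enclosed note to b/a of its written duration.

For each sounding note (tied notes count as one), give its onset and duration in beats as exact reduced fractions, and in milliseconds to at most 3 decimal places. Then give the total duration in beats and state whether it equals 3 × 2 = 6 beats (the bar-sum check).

1) 0.0ms=0b +382.166ms=1b
2) 382.166ms=1b +382.166ms=1b
3) 764.331ms=2b +286.624ms=3/4b
4) 1050.955ms=11/4b +95.541ms=1/4b
5) 1146.497ms=3b +191.083ms=1/2b
6) 1337.58ms=7/2b +191.083ms=1/2b
7) 1528.662ms=4b +382.166ms=1b
8) 1910.828ms=5b +382.166ms=1b
Σ=6b of 6 (157bpm 2/4) — PASS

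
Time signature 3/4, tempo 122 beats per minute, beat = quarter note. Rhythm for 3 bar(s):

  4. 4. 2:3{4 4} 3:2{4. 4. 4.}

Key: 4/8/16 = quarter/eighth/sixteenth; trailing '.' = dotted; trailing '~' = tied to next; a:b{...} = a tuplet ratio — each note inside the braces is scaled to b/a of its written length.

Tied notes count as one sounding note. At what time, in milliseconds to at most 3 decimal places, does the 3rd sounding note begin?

1. 0.0ms @ 0 + 737.705ms (3/2)
2. 737.705ms @ 3/2 + 737.705ms (3/2)
3. 1475.41ms @ 3 + 737.705ms (3/2)
4. 2213.115ms @ 9/2 + 737.705ms (3/2)
5. 2950.82ms @ 6 + 491.803ms (1)
6. 3442.623ms @ 7 + 491.803ms (1)
7. 3934.426ms @ 8 + 491.803ms (1)

note 3 onset = 3b = 1475.41ms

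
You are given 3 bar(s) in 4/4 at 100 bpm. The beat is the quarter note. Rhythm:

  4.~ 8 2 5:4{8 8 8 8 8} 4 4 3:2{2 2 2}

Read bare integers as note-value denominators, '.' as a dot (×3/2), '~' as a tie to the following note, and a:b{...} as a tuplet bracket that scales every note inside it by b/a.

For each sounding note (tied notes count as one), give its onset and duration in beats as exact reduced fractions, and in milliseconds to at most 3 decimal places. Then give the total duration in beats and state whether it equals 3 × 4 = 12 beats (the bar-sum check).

1) 0.0ms=0b +1200.0ms=2b
2) 1200.0ms=2b +1200.0ms=2b
3) 2400.0ms=4b +240.0ms=2/5b
4) 2640.0ms=22/5b +240.0ms=2/5b
5) 2880.0ms=24/5b +240.0ms=2/5b
6) 3120.0ms=26/5b +240.0ms=2/5b
7) 3360.0ms=28/5b +240.0ms=2/5b
8) 3600.0ms=6b +600.0ms=1b
9) 4200.0ms=7b +600.0ms=1b
10) 4800.0ms=8b +800.0ms=4/3b
11) 5600.0ms=28/3b +800.0ms=4/3b
12) 6400.0ms=32/3b +800.0ms=4/3b
Σ=12b of 12 (100bpm 4/4) — PASS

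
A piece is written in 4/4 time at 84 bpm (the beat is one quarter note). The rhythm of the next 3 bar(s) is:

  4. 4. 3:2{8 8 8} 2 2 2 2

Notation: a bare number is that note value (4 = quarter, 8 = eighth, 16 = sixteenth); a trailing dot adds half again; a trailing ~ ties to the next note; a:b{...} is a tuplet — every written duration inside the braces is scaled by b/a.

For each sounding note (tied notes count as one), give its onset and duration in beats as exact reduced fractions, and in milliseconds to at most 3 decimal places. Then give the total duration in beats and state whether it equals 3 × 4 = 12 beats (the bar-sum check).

1) 0.0ms=0b +1071.429ms=3/2b
2) 1071.429ms=3/2b +1071.429ms=3/2b
3) 2142.857ms=3b +238.095ms=1/3b
4) 2380.952ms=10/3b +238.095ms=1/3b
5) 2619.048ms=11/3b +238.095ms=1/3b
6) 2857.143ms=4b +1428.571ms=2b
7) 4285.714ms=6b +1428.571ms=2b
8) 5714.286ms=8b +1428.571ms=2b
9) 7142.857ms=10b +1428.571ms=2b
Σ=12b of 12 (84bpm 4/4) — PASS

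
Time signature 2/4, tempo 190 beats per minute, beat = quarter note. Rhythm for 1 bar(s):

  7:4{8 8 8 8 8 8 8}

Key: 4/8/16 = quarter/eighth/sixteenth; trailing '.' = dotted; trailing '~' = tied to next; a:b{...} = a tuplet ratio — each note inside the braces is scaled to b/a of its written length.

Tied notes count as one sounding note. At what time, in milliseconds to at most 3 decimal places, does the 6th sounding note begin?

1. 0.0ms @ 0 + 90.226ms (2/7)
2. 90.226ms @ 2/7 + 90.226ms (2/7)
3. 180.451ms @ 4/7 + 90.226ms (2/7)
4. 270.677ms @ 6/7 + 90.226ms (2/7)
5. 360.902ms @ 8/7 + 90.226ms (2/7)
6. 451.128ms @ 10/7 + 90.226ms (2/7)
7. 541.353ms @ 12/7 + 90.226ms (2/7)

note 6 onset = 10/7b = 451.128ms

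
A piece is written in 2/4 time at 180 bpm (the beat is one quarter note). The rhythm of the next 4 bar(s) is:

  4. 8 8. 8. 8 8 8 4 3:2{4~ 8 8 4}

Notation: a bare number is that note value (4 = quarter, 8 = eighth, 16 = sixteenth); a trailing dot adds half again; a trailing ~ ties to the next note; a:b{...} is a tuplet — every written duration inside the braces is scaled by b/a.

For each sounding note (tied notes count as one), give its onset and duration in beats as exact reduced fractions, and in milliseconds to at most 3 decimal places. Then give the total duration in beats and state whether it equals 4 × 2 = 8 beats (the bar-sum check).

1) 0.0ms=0b +500.0ms=3/2b
2) 500.0ms=3/2b +166.667ms=1/2b
3) 666.667ms=2b +250.0ms=3/4b
4) 916.667ms=11/4b +250.0ms=3/4b
5) 1166.667ms=7/2b +166.667ms=1/2b
6) 1333.333ms=4b +166.667ms=1/2b
7) 1500.0ms=9/2b +166.667ms=1/2b
8) 1666.667ms=5b +333.333ms=1b
9) 2000.0ms=6b +333.333ms=1b
10) 2333.333ms=7b +111.111ms=1/3b
11) 2444.444ms=22/3b +222.222ms=2/3b
Σ=8b of 8 (180bpm 2/4) — PASS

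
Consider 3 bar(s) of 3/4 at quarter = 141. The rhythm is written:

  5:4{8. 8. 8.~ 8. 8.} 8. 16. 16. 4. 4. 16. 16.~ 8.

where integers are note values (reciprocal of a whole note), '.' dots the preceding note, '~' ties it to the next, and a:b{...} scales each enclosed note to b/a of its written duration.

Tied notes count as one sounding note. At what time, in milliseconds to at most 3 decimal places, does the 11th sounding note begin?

note 11 onset = 63/8b = 3351.064ms

1. 0.0ms @ 0 + 255.319ms (3/5)
2. 255.319ms @ 3/5 + 255.319ms (3/5)
3. 510.638ms @ 6/5 + 510.638ms (6/5)
4. 1021.277ms @ 12/5 + 255.319ms (3/5)
5. 1276.596ms @ 3 + 319.149ms (3/4)
6. 1595.745ms @ 15/4 + 159.574ms (3/8)
7. 1755.319ms @ 33/8 + 159.574ms (3/8)
8. 1914.894ms @ 9/2 + 638.298ms (3/2)
9. 2553.191ms @ 6 + 638.298ms (3/2)
10. 3191.489ms @ 15/2 + 159.574ms (3/8)
11. 3351.064ms @ 63/8 + 478.723ms (9/8)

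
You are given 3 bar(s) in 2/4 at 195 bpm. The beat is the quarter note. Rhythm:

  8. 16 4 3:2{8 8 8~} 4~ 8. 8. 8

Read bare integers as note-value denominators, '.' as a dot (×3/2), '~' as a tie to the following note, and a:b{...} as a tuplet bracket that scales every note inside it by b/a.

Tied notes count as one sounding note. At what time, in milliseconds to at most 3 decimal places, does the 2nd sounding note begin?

1. 0.0ms @ 0 + 230.769ms (3/4)
2. 230.769ms @ 3/4 + 76.923ms (1/4)
3. 307.692ms @ 1 + 307.692ms (1)
4. 615.385ms @ 2 + 102.564ms (1/3)
5. 717.949ms @ 7/3 + 102.564ms (1/3)
6. 820.513ms @ 8/3 + 641.026ms (25/12)
7. 1461.538ms @ 19/4 + 230.769ms (3/4)
8. 1692.308ms @ 11/2 + 153.846ms (1/2)

note 2 onset = 3/4b = 230.769ms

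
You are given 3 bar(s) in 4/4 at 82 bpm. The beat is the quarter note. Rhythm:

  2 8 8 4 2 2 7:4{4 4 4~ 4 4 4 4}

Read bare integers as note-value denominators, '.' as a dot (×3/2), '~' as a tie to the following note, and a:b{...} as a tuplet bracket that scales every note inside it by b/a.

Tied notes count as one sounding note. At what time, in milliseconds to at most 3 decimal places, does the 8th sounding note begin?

note 8 onset = 60/7b = 6271.777ms

1. 0.0ms @ 0 + 1463.415ms (2)
2. 1463.415ms @ 2 + 365.854ms (1/2)
3. 1829.268ms @ 5/2 + 365.854ms (1/2)
4. 2195.122ms @ 3 + 731.707ms (1)
5. 2926.829ms @ 4 + 1463.415ms (2)
6. 4390.244ms @ 6 + 1463.415ms (2)
7. 5853.659ms @ 8 + 418.118ms (4/7)
8. 6271.777ms @ 60/7 + 418.118ms (4/7)
9. 6689.895ms @ 64/7 + 836.237ms (8/7)
10. 7526.132ms @ 72/7 + 418.118ms (4/7)
11. 7944.251ms @ 76/7 + 418.118ms (4/7)
12. 8362.369ms @ 80/7 + 418.118ms (4/7)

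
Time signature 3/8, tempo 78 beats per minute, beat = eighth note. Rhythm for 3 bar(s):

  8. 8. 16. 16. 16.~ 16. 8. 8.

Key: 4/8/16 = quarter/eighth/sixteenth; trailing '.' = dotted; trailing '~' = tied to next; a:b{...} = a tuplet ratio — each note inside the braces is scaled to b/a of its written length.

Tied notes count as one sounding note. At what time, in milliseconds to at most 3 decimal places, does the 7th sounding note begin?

1. 0.0ms @ 0 + 1153.846ms (3/2)
2. 1153.846ms @ 3/2 + 1153.846ms (3/2)
3. 2307.692ms @ 3 + 576.923ms (3/4)
4. 2884.615ms @ 15/4 + 576.923ms (3/4)
5. 3461.538ms @ 9/2 + 1153.846ms (3/2)
6. 4615.385ms @ 6 + 1153.846ms (3/2)
7. 5769.231ms @ 15/2 + 1153.846ms (3/2)

note 7 onset = 15/2b = 5769.231ms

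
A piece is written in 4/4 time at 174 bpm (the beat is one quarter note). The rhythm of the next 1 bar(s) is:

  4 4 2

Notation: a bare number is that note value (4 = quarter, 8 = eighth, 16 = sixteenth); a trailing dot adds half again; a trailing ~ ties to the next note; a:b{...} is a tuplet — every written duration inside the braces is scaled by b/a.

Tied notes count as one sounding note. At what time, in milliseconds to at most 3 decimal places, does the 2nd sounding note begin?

1. 0.0ms @ 0 + 344.828ms (1)
2. 344.828ms @ 1 + 344.828ms (1)
3. 689.655ms @ 2 + 689.655ms (2)

note 2 onset = 1b = 344.828ms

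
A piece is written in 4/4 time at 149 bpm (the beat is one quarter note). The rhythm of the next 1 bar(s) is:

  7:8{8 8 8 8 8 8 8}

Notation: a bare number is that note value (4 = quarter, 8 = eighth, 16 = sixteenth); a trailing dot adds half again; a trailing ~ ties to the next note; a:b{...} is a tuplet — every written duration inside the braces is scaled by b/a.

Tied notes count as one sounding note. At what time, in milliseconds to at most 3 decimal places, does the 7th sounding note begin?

1. 0.0ms @ 0 + 230.105ms (4/7)
2. 230.105ms @ 4/7 + 230.105ms (4/7)
3. 460.211ms @ 8/7 + 230.105ms (4/7)
4. 690.316ms @ 12/7 + 230.105ms (4/7)
5. 920.422ms @ 16/7 + 230.105ms (4/7)
6. 1150.527ms @ 20/7 + 230.105ms (4/7)
7. 1380.633ms @ 24/7 + 230.105ms (4/7)

note 7 onset = 24/7b = 1380.633ms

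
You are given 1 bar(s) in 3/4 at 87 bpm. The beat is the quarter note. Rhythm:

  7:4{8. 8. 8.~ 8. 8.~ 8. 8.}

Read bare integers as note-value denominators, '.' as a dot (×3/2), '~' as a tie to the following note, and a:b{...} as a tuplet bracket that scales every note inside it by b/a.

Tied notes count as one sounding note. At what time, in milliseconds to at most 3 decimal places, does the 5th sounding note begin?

note 5 onset = 18/7b = 1773.399ms

1. 0.0ms @ 0 + 295.567ms (3/7)
2. 295.567ms @ 3/7 + 295.567ms (3/7)
3. 591.133ms @ 6/7 + 591.133ms (6/7)
4. 1182.266ms @ 12/7 + 591.133ms (6/7)
5. 1773.399ms @ 18/7 + 295.567ms (3/7)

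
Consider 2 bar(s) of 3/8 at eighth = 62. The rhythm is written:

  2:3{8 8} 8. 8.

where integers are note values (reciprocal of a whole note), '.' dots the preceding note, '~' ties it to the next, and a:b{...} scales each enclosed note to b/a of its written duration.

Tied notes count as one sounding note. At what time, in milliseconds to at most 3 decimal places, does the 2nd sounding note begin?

1. 0.0ms @ 0 + 1451.613ms (3/2)
2. 1451.613ms @ 3/2 + 1451.613ms (3/2)
3. 2903.226ms @ 3 + 1451.613ms (3/2)
4. 4354.839ms @ 9/2 + 1451.613ms (3/2)

note 2 onset = 3/2b = 1451.613ms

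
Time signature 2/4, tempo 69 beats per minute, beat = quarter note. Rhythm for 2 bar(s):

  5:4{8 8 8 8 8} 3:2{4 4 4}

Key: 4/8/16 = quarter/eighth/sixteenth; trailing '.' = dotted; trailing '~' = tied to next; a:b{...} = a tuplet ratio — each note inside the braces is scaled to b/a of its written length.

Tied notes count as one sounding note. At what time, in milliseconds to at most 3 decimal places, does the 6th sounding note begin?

1. 0.0ms @ 0 + 347.826ms (2/5)
2. 347.826ms @ 2/5 + 347.826ms (2/5)
3. 695.652ms @ 4/5 + 347.826ms (2/5)
4. 1043.478ms @ 6/5 + 347.826ms (2/5)
5. 1391.304ms @ 8/5 + 347.826ms (2/5)
6. 1739.13ms @ 2 + 579.71ms (2/3)
7. 2318.841ms @ 8/3 + 579.71ms (2/3)
8. 2898.551ms @ 10/3 + 579.71ms (2/3)

note 6 onset = 2b = 1739.13ms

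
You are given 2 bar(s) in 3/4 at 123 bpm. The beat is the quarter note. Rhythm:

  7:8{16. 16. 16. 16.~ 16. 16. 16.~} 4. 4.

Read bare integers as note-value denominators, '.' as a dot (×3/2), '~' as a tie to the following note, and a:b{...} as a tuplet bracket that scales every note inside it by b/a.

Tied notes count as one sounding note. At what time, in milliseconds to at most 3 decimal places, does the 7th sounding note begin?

1. 0.0ms @ 0 + 209.059ms (3/7)
2. 209.059ms @ 3/7 + 209.059ms (3/7)
3. 418.118ms @ 6/7 + 209.059ms (3/7)
4. 627.178ms @ 9/7 + 418.118ms (6/7)
5. 1045.296ms @ 15/7 + 209.059ms (3/7)
6. 1254.355ms @ 18/7 + 940.767ms (27/14)
7. 2195.122ms @ 9/2 + 731.707ms (3/2)

note 7 onset = 9/2b = 2195.122ms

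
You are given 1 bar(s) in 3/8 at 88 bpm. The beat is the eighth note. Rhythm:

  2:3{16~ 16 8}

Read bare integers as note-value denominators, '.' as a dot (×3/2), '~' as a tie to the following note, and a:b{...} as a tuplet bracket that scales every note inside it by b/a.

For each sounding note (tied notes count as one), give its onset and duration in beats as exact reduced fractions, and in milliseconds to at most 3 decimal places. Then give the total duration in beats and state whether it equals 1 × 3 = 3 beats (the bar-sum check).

1) 0.0ms=0b +1022.727ms=3/2b
2) 1022.727ms=3/2b +1022.727ms=3/2b
Σ=3b of 3 (88bpm 3/8) — PASS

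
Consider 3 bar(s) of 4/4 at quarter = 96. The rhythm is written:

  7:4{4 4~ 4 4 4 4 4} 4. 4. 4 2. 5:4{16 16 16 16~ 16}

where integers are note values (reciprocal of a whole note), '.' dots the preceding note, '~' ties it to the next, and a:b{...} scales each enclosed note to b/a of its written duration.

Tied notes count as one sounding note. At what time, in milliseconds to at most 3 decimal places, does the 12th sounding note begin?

note 12 onset = 56/5b = 7000.0ms

1. 0.0ms @ 0 + 357.143ms (4/7)
2. 357.143ms @ 4/7 + 714.286ms (8/7)
3. 1071.429ms @ 12/7 + 357.143ms (4/7)
4. 1428.571ms @ 16/7 + 357.143ms (4/7)
5. 1785.714ms @ 20/7 + 357.143ms (4/7)
6. 2142.857ms @ 24/7 + 357.143ms (4/7)
7. 2500.0ms @ 4 + 937.5ms (3/2)
8. 3437.5ms @ 11/2 + 937.5ms (3/2)
9. 4375.0ms @ 7 + 625.0ms (1)
10. 5000.0ms @ 8 + 1875.0ms (3)
11. 6875.0ms @ 11 + 125.0ms (1/5)
12. 7000.0ms @ 56/5 + 125.0ms (1/5)
13. 7125.0ms @ 57/5 + 125.0ms (1/5)
14. 7250.0ms @ 58/5 + 250.0ms (2/5)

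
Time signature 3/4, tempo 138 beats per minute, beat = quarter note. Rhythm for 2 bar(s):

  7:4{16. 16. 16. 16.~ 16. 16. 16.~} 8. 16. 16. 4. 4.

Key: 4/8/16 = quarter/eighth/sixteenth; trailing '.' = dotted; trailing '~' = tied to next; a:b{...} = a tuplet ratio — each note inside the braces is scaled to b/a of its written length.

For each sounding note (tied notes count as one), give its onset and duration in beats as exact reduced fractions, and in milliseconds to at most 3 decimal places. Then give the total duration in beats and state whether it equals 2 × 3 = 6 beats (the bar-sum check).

1) 0.0ms=0b +93.168ms=3/14b
2) 93.168ms=3/14b +93.168ms=3/14b
3) 186.335ms=3/7b +93.168ms=3/14b
4) 279.503ms=9/14b +186.335ms=3/7b
5) 465.839ms=15/14b +93.168ms=3/14b
6) 559.006ms=9/7b +419.255ms=27/28b
7) 978.261ms=9/4b +163.043ms=3/8b
8) 1141.304ms=21/8b +163.043ms=3/8b
9) 1304.348ms=3b +652.174ms=3/2b
10) 1956.522ms=9/2b +652.174ms=3/2b
Σ=6b of 6 (138bpm 3/4) — PASS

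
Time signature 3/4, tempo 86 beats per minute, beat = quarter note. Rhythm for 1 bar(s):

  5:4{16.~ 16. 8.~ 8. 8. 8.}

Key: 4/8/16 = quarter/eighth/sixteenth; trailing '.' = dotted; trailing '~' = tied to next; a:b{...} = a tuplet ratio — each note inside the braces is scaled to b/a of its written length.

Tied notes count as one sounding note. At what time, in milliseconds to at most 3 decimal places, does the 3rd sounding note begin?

note 3 onset = 9/5b = 1255.814ms

1. 0.0ms @ 0 + 418.605ms (3/5)
2. 418.605ms @ 3/5 + 837.209ms (6/5)
3. 1255.814ms @ 9/5 + 418.605ms (3/5)
4. 1674.419ms @ 12/5 + 418.605ms (3/5)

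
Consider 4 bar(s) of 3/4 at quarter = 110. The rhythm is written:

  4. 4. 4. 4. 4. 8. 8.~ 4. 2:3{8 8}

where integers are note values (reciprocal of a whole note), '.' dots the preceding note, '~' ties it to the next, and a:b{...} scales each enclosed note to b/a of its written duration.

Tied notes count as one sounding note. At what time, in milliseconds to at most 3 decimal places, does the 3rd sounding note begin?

1. 0.0ms @ 0 + 818.182ms (3/2)
2. 818.182ms @ 3/2 + 818.182ms (3/2)
3. 1636.364ms @ 3 + 818.182ms (3/2)
4. 2454.545ms @ 9/2 + 818.182ms (3/2)
5. 3272.727ms @ 6 + 818.182ms (3/2)
6. 4090.909ms @ 15/2 + 409.091ms (3/4)
7. 4500.0ms @ 33/4 + 1227.273ms (9/4)
8. 5727.273ms @ 21/2 + 409.091ms (3/4)
9. 6136.364ms @ 45/4 + 409.091ms (3/4)

note 3 onset = 3b = 1636.364ms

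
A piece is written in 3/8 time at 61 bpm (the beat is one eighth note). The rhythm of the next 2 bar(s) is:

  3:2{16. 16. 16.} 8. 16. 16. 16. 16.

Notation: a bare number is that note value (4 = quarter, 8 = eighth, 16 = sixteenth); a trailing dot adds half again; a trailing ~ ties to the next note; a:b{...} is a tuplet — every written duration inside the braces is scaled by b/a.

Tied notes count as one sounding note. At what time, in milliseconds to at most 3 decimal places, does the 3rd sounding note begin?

note 3 onset = 1b = 983.607ms

1. 0.0ms @ 0 + 491.803ms (1/2)
2. 491.803ms @ 1/2 + 491.803ms (1/2)
3. 983.607ms @ 1 + 491.803ms (1/2)
4. 1475.41ms @ 3/2 + 1475.41ms (3/2)
5. 2950.82ms @ 3 + 737.705ms (3/4)
6. 3688.525ms @ 15/4 + 737.705ms (3/4)
7. 4426.23ms @ 9/2 + 737.705ms (3/4)
8. 5163.934ms @ 21/4 + 737.705ms (3/4)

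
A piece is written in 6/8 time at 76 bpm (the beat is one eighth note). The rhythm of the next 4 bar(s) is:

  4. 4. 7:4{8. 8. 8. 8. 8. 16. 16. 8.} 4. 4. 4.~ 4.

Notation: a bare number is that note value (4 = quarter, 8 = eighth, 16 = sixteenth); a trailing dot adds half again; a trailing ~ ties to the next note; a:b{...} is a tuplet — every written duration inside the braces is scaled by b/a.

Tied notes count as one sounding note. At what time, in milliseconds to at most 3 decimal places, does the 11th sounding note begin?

note 11 onset = 12b = 9473.684ms

1. 0.0ms @ 0 + 2368.421ms (3)
2. 2368.421ms @ 3 + 2368.421ms (3)
3. 4736.842ms @ 6 + 676.692ms (6/7)
4. 5413.534ms @ 48/7 + 676.692ms (6/7)
5. 6090.226ms @ 54/7 + 676.692ms (6/7)
6. 6766.917ms @ 60/7 + 676.692ms (6/7)
7. 7443.609ms @ 66/7 + 676.692ms (6/7)
8. 8120.301ms @ 72/7 + 338.346ms (3/7)
9. 8458.647ms @ 75/7 + 338.346ms (3/7)
10. 8796.992ms @ 78/7 + 676.692ms (6/7)
11. 9473.684ms @ 12 + 2368.421ms (3)
12. 11842.105ms @ 15 + 2368.421ms (3)
13. 14210.526ms @ 18 + 4736.842ms (6)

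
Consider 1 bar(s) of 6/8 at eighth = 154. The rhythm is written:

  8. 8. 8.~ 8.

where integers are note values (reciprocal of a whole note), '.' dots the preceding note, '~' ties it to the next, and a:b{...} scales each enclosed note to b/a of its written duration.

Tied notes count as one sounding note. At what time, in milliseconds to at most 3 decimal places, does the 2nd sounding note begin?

1. 0.0ms @ 0 + 584.416ms (3/2)
2. 584.416ms @ 3/2 + 584.416ms (3/2)
3. 1168.831ms @ 3 + 1168.831ms (3)

note 2 onset = 3/2b = 584.416ms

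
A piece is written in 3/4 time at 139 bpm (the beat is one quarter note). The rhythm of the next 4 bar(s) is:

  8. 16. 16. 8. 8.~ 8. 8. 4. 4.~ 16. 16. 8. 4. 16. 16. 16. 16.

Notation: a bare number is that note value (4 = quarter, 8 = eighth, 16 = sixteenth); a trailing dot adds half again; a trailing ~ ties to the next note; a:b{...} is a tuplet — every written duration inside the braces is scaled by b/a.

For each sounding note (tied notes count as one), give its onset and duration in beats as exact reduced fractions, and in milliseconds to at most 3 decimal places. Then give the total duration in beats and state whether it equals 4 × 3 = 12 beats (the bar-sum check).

1) 0.0ms=0b +323.741ms=3/4b
2) 323.741ms=3/4b +161.871ms=3/8b
3) 485.612ms=9/8b +161.871ms=3/8b
4) 647.482ms=3/2b +323.741ms=3/4b
5) 971.223ms=9/4b +647.482ms=3/2b
6) 1618.705ms=15/4b +323.741ms=3/4b
7) 1942.446ms=9/2b +647.482ms=3/2b
8) 2589.928ms=6b +809.353ms=15/8b
9) 3399.281ms=63/8b +161.871ms=3/8b
10) 3561.151ms=33/4b +323.741ms=3/4b
11) 3884.892ms=9b +647.482ms=3/2b
12) 4532.374ms=21/2b +161.871ms=3/8b
13) 4694.245ms=87/8b +161.871ms=3/8b
14) 4856.115ms=45/4b +161.871ms=3/8b
15) 5017.986ms=93/8b +161.871ms=3/8b
Σ=12b of 12 (139bpm 3/4) — PASS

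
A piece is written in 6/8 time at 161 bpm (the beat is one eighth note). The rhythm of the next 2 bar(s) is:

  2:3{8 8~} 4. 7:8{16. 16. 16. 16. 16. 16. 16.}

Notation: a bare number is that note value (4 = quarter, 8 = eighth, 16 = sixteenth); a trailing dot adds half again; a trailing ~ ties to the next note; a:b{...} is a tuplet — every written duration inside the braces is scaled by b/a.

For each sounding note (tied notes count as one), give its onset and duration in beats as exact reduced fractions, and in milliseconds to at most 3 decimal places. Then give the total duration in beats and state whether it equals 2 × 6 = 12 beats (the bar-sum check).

1) 0.0ms=0b +559.006ms=3/2b
2) 559.006ms=3/2b +1677.019ms=9/2b
3) 2236.025ms=6b +319.432ms=6/7b
4) 2555.457ms=48/7b +319.432ms=6/7b
5) 2874.889ms=54/7b +319.432ms=6/7b
6) 3194.321ms=60/7b +319.432ms=6/7b
7) 3513.753ms=66/7b +319.432ms=6/7b
8) 3833.185ms=72/7b +319.432ms=6/7b
9) 4152.618ms=78/7b +319.432ms=6/7b
Σ=12b of 12 (161bpm 6/8) — PASS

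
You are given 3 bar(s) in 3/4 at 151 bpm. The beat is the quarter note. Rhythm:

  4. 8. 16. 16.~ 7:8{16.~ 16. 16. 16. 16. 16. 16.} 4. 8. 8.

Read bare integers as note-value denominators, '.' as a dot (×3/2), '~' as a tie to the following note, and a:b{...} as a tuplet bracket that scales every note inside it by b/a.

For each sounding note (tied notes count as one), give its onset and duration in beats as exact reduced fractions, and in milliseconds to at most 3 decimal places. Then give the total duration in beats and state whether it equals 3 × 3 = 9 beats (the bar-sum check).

1) 0.0ms=0b +596.026ms=3/2b
2) 596.026ms=3/2b +298.013ms=3/4b
3) 894.04ms=9/4b +149.007ms=3/8b
4) 1043.046ms=21/8b +489.593ms=69/56b
5) 1532.64ms=27/7b +170.293ms=3/7b
6) 1702.933ms=30/7b +170.293ms=3/7b
7) 1873.226ms=33/7b +170.293ms=3/7b
8) 2043.519ms=36/7b +170.293ms=3/7b
9) 2213.813ms=39/7b +170.293ms=3/7b
10) 2384.106ms=6b +596.026ms=3/2b
11) 2980.132ms=15/2b +298.013ms=3/4b
12) 3278.146ms=33/4b +298.013ms=3/4b
Σ=9b of 9 (151bpm 3/4) — PASS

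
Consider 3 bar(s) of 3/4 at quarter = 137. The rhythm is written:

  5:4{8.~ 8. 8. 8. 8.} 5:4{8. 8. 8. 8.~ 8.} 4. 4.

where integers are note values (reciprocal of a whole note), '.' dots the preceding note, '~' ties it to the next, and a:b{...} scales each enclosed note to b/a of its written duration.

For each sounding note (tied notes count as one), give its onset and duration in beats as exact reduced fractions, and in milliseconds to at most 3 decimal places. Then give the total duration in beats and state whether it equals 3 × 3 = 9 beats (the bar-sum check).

1) 0.0ms=0b +525.547ms=6/5b
2) 525.547ms=6/5b +262.774ms=3/5b
3) 788.321ms=9/5b +262.774ms=3/5b
4) 1051.095ms=12/5b +262.774ms=3/5b
5) 1313.869ms=3b +262.774ms=3/5b
6) 1576.642ms=18/5b +262.774ms=3/5b
7) 1839.416ms=21/5b +262.774ms=3/5b
8) 2102.19ms=24/5b +525.547ms=6/5b
9) 2627.737ms=6b +656.934ms=3/2b
10) 3284.672ms=15/2b +656.934ms=3/2b
Σ=9b of 9 (137bpm 3/4) — PASS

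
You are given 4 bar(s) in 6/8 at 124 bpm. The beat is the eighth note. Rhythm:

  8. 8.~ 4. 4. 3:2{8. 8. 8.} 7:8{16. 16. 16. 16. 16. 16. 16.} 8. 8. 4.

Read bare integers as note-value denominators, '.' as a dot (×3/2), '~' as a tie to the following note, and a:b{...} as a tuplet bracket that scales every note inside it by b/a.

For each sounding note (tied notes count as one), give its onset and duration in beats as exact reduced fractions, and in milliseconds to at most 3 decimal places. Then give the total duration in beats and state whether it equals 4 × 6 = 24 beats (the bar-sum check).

1) 0.0ms=0b +725.806ms=3/2b
2) 725.806ms=3/2b +2177.419ms=9/2b
3) 2903.226ms=6b +1451.613ms=3b
4) 4354.839ms=9b +483.871ms=1b
5) 4838.71ms=10b +483.871ms=1b
6) 5322.581ms=11b +483.871ms=1b
7) 5806.452ms=12b +414.747ms=6/7b
8) 6221.198ms=90/7b +414.747ms=6/7b
9) 6635.945ms=96/7b +414.747ms=6/7b
10) 7050.691ms=102/7b +414.747ms=6/7b
11) 7465.438ms=108/7b +414.747ms=6/7b
12) 7880.184ms=114/7b +414.747ms=6/7b
13) 8294.931ms=120/7b +414.747ms=6/7b
14) 8709.677ms=18b +725.806ms=3/2b
15) 9435.484ms=39/2b +725.806ms=3/2b
16) 10161.29ms=21b +1451.613ms=3b
Σ=24b of 24 (124bpm 6/8) — PASS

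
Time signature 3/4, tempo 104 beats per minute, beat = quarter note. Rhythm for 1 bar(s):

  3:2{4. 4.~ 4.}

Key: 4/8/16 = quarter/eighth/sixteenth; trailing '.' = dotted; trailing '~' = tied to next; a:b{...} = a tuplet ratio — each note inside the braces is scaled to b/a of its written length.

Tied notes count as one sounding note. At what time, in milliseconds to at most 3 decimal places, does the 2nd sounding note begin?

1. 0.0ms @ 0 + 576.923ms (1)
2. 576.923ms @ 1 + 1153.846ms (2)

note 2 onset = 1b = 576.923ms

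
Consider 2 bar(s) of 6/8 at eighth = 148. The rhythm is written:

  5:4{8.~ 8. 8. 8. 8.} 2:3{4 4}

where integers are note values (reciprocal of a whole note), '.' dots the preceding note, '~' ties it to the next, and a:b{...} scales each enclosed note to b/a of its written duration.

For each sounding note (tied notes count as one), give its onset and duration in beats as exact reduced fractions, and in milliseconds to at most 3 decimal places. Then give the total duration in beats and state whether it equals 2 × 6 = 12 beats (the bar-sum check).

1) 0.0ms=0b +972.973ms=12/5b
2) 972.973ms=12/5b +486.486ms=6/5b
3) 1459.459ms=18/5b +486.486ms=6/5b
4) 1945.946ms=24/5b +486.486ms=6/5b
5) 2432.432ms=6b +1216.216ms=3b
6) 3648.649ms=9b +1216.216ms=3b
Σ=12b of 12 (148bpm 6/8) — PASS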